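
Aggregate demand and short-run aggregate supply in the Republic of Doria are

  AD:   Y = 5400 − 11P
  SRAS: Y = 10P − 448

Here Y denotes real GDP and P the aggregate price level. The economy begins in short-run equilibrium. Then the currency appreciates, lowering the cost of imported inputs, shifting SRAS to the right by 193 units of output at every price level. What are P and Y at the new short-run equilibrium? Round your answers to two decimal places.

P = 269.29, Y = 2437.86

This is a positive supply shock: SRAS shifts right.
New SRAS: Y = 10P − 255.
Set AD = SRAS: 5400 − 11P = 10P − 255, so 5655 = 21P and P = 269.29.
Substituting into AD, Y = 2437.86.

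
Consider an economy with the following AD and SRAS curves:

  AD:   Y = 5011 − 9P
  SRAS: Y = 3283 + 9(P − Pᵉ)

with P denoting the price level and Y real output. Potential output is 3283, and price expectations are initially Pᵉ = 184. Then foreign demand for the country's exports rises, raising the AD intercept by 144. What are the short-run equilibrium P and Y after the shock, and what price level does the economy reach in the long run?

AD shifts right: new AD is Y = 5155 − 9P. With Pᵉ = 184, SRAS is Y = 1627 + 9P.
Short run: 5155 − 9P = 1627 + 9P gives 3528 = 18P, so P = 196 and Y = 5155 − 9·196 = 3391.
Y = 3391 is above potential 3283; expectations adjust and SRAS shifts left until Y = 3283.
Long run: on the new AD curve, 3283 = 5155 − 9P gives P = 208.

Short run: P = 196, Y = 3391. Long run: P = 208.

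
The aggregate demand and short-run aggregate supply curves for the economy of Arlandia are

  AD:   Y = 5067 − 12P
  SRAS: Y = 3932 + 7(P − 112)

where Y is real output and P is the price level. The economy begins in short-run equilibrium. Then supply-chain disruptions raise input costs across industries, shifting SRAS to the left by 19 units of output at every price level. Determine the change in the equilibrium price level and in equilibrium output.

This is a negative supply shock: SRAS shifts left.
New SRAS: Y = 3129 + 7P.
Set AD = SRAS: 5067 − 12P = 3129 + 7P, so 1938 = 19P and P = 102.
Y = 5067 − 12·102 = 3843.
Initially P = 101, Y = 3855, so ΔP = +1 and ΔY = -12.

ΔP = +1, ΔY = -12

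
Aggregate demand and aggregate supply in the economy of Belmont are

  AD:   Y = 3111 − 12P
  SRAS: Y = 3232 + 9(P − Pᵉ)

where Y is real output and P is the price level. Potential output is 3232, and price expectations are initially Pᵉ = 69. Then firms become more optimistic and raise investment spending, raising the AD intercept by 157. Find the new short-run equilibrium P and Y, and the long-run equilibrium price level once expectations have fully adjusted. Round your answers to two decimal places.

AD shifts right: new AD is Y = 3268 − 12P. With Pᵉ = 69, SRAS is Y = 2611 + 9P.
Short run: 3268 − 12P = 2611 + 9P gives 657 = 21P, so P = 31.29 and Y = 3268 − 12P = 2892.57.
Y = 2892.57 is below potential 3232; expectations adjust and SRAS shifts right until Y = 3232.
Long run: on the new AD curve, 3232 = 3268 − 12P gives P = 3.00.

Short run: P = 31.29, Y = 2892.57. Long run: P = 3.00.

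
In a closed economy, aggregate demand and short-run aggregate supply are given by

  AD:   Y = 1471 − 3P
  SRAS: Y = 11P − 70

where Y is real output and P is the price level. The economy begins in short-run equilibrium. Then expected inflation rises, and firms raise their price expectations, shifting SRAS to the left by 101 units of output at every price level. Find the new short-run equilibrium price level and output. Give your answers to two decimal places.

This is a negative supply shock: SRAS shifts left.
New SRAS: Y = 11P − 171.
Set AD = SRAS: 1471 − 3P = 11P − 171, so 1642 = 14P and P = 117.29.
Substituting into AD, Y = 1119.14.

P = 117.29, Y = 1119.14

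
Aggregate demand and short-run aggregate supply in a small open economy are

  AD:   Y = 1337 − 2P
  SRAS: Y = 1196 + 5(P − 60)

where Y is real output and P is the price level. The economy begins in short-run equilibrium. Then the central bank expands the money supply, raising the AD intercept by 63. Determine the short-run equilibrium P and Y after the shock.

This is a positive demand shock: AD shifts right.
New AD: Y = 1400 − 2P.
SRAS can be written Y = 896 + 5P.
Set AD = SRAS: 1400 − 2P = 896 + 5P, so 504 = 7P and P = 72.
Y = 1400 − 2·72 = 1256.

P = 72, Y = 1256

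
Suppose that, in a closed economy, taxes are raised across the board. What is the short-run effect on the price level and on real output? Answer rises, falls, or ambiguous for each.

Price level: falls; output: falls

This is a negative demand shock: AD shifts left.
Moving along the upward-sloping SRAS curve, P falls and Y falls.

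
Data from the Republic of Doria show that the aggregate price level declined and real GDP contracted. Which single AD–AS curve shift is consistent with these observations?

P fell and Y fell. An AD shift moves P and Y in the same direction; an SRAS shift moves them in opposite directions.
Here P and Y moved in the same direction, so the AD curve shifted.
Since Y fell, AD shifted left.

AD shifted left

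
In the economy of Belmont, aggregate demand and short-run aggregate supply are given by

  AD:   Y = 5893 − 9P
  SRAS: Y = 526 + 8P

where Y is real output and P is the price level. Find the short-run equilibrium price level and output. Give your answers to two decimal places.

Set AD = SRAS: 5893 − 9P = 526 + 8P, so 5367 = 17P and P = 315.71.
Substituting into AD, Y = 5893 − 9P = 3051.65.

P = 315.71, Y = 3051.65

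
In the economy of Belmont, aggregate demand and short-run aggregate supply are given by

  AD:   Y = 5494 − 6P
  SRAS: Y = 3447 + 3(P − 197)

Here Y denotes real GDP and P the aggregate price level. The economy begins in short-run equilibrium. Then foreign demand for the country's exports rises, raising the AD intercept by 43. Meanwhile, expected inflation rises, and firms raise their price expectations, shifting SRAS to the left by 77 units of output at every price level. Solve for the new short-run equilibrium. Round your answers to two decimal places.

P = 306.44, Y = 3698.33

After both shocks: AD is Y = 5537 − 6P and SRAS is Y = 2779 + 3P.
Setting them equal: 2758 = 9P, so P = 306.44.
Substituting into AD, Y = 3698.33.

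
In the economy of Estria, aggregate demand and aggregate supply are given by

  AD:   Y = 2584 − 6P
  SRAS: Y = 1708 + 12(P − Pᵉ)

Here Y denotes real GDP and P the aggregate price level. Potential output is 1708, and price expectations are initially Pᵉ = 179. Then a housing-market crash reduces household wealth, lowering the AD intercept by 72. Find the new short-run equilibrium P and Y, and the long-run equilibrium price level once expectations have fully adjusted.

AD shifts left: new AD is Y = 2512 − 6P. With Pᵉ = 179, SRAS is Y = 12P − 440.
Short run: 2512 − 6P = 12P − 440 gives 2952 = 18P, so P = 164 and Y = 2512 − 6·164 = 1528.
Y = 1528 is below potential 1708; expectations adjust and SRAS shifts right until Y = 1708.
Long run: on the new AD curve, 1708 = 2512 − 6P gives P = 134.

Short run: P = 164, Y = 1528. Long run: P = 134.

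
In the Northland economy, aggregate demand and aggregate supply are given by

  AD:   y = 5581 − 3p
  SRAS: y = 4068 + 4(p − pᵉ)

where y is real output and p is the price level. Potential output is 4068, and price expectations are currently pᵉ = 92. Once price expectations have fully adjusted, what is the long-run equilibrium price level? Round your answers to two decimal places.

Long-run p = 504.33

Short run: with pᵉ = 92, SRAS is y = 3700 + 4p. Setting AD = SRAS gives 1881 = 7p, so p = 268.71 and y = 5581 − 3p = 4774.86.
Output 4774.86 is above potential 4068, so over time expected prices rise and SRAS shifts left until y returns to 4068.
Long run: y = 4068 on the AD curve gives 4068 = 5581 − 3p, so p = 504.33.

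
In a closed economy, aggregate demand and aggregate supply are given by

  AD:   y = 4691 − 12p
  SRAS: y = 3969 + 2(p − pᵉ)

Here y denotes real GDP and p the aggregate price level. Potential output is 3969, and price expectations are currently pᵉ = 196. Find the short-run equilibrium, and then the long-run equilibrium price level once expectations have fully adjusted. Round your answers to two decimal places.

Short run: p = 79.57, y = 3736.14. Long run: p = 60.17.

Short run: with pᵉ = 196, SRAS is y = 3577 + 2p. Setting AD = SRAS gives 1114 = 14p, so p = 79.57 and y = 4691 − 12p = 3736.14.
Output 3736.14 is below potential 3969, so over time expected prices fall and SRAS shifts right until y returns to 3969.
Long run: y = 3969 on the AD curve gives 3969 = 4691 − 12p, so p = 60.17.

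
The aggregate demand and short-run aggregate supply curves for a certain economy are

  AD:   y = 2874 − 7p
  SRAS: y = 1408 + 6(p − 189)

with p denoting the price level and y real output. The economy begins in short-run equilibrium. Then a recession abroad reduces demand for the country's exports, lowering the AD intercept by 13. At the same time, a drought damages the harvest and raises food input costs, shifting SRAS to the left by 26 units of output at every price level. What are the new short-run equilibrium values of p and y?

After both shocks: AD is y = 2861 − 7p and SRAS is y = 248 + 6p.
Setting them equal: 2613 = 13p, so p = 201.
y = 2861 − 7·201 = 1454.

p = 201, y = 1454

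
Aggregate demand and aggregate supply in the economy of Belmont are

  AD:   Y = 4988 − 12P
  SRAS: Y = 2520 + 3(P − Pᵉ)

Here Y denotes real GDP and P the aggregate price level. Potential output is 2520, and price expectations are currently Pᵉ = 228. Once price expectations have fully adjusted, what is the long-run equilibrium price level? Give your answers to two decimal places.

Short run: with Pᵉ = 228, SRAS is Y = 1836 + 3P. Setting AD = SRAS gives 3152 = 15P, so P = 210.13 and Y = 4988 − 12P = 2466.40.
Output 2466.40 is below potential 2520, so over time expected prices fall and SRAS shifts right until Y returns to 2520.
Long run: Y = 2520 on the AD curve gives 2520 = 4988 − 12P, so P = 205.67.

Long-run P = 205.67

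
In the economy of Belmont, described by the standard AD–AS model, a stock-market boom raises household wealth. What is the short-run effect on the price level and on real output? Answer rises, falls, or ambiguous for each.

This is a positive demand shock: AD shifts right.
Moving along the upward-sloping SRAS curve, P rises and Y rises.

Price level: rises; output: rises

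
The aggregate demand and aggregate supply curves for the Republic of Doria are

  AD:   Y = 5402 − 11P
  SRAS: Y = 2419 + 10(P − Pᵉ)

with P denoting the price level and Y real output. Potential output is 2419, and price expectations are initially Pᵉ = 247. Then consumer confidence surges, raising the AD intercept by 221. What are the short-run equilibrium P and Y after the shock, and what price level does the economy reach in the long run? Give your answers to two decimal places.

AD shifts right: new AD is Y = 5623 − 11P. With Pᵉ = 247, SRAS is Y = 10P − 51.
Short run: 5623 − 11P = 10P − 51 gives 5674 = 21P, so P = 270.19 and Y = 5623 − 11P = 2650.90.
Y = 2650.90 is above potential 2419; expectations adjust and SRAS shifts left until Y = 2419.
Long run: on the new AD curve, 2419 = 5623 − 11P gives P = 291.27.

Short run: P = 270.19, Y = 2650.90. Long run: P = 291.27.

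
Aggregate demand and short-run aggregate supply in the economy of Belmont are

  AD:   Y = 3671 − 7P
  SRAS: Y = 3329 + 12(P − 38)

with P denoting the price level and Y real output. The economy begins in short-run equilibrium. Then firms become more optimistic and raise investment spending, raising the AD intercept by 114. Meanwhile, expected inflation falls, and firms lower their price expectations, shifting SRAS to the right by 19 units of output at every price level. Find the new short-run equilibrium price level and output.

After both shocks: AD is Y = 3785 − 7P and SRAS is Y = 2892 + 12P.
Setting them equal: 893 = 19P, so P = 47.
Y = 3785 − 7·47 = 3456.

P = 47, Y = 3456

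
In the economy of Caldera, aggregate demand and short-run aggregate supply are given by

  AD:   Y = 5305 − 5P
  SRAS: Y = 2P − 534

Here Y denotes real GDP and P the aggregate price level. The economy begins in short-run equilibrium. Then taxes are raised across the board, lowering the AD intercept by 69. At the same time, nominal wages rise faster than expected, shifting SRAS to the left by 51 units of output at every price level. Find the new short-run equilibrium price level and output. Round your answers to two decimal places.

P = 831.57, Y = 1078.14

After both shocks: AD is Y = 5236 − 5P and SRAS is Y = 2P − 585.
Setting them equal: 5821 = 7P, so P = 831.57.
Substituting into AD, Y = 1078.14.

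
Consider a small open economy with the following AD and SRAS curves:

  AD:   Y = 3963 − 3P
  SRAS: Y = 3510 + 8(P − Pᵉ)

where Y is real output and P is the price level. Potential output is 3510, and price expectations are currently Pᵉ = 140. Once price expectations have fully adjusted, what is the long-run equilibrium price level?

Long-run P = 151

Short run: with Pᵉ = 140, SRAS is Y = 2390 + 8P. Setting AD = SRAS gives 1573 = 11P, so P = 143 and Y = 3963 − 3·143 = 3534.
Output 3534 is above potential 3510, so over time expected prices rise and SRAS shifts left until Y returns to 3510.
Long run: Y = 3510 on the AD curve gives 3510 = 3963 − 3P, so P = 151.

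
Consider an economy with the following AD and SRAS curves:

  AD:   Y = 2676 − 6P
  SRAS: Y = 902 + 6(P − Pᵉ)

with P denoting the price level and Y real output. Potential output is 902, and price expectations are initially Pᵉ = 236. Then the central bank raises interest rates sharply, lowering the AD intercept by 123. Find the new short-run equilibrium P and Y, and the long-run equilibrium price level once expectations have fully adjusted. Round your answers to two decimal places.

Short run: P = 255.58, Y = 1019.50. Long run: P = 275.17.

AD shifts left: new AD is Y = 2553 − 6P. With Pᵉ = 236, SRAS is Y = 6P − 514.
Short run: 2553 − 6P = 6P − 514 gives 3067 = 12P, so P = 255.58 and Y = 2553 − 6P = 1019.50.
Y = 1019.50 is above potential 902; expectations adjust and SRAS shifts left until Y = 902.
Long run: on the new AD curve, 902 = 2553 − 6P gives P = 275.17.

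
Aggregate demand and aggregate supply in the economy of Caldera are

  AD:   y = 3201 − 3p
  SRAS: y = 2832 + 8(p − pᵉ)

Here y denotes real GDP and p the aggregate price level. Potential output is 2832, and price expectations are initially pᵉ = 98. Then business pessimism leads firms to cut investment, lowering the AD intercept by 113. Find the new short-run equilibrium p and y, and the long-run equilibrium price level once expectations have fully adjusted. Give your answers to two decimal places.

AD shifts left: new AD is y = 3088 − 3p. With pᵉ = 98, SRAS is y = 2048 + 8p.
Short run: 3088 − 3p = 2048 + 8p gives 1040 = 11p, so p = 94.55 and y = 3088 − 3p = 2804.36.
y = 2804.36 is below potential 2832; expectations adjust and SRAS shifts right until y = 2832.
Long run: on the new AD curve, 2832 = 3088 − 3p gives p = 85.33.

Short run: p = 94.55, y = 2804.36. Long run: p = 85.33.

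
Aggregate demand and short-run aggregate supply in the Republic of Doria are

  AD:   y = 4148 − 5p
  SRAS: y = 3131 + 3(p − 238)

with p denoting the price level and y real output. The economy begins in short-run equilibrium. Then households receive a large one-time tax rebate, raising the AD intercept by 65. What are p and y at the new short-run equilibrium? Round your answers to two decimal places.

This is a positive demand shock: AD shifts right.
New AD: y = 4213 − 5p.
SRAS can be written y = 2417 + 3p.
Set AD = SRAS: 4213 − 5p = 2417 + 3p, so 1796 = 8p and p = 224.50.
Substituting into AD, y = 3090.50.

p = 224.50, y = 3090.50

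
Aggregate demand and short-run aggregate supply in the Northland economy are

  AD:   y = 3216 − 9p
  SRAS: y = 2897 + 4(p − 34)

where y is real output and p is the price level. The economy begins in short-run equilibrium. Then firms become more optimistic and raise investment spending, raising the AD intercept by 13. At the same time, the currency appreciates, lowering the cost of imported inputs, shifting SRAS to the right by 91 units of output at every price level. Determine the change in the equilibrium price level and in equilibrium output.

After both shocks: AD is y = 3229 − 9p and SRAS is y = 2852 + 4p.
Setting them equal: 377 = 13p, so p = 29.
y = 3229 − 9·29 = 2968.
Initially p = 35, y = 2901, so Δp = -6 and Δy = +67.

Δp = -6, Δy = +67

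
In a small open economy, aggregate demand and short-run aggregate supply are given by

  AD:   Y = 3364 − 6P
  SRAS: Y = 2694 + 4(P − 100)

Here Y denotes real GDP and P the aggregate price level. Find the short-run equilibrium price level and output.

P = 107, Y = 2722

Write SRAS as Y = 2694 + 4P − 400 = 2294 + 4P.
Set AD = SRAS: 3364 − 6P = 2294 + 4P, so 1070 = 10P and P = 107.
Then Y = 3364 − 6·107 = 2722.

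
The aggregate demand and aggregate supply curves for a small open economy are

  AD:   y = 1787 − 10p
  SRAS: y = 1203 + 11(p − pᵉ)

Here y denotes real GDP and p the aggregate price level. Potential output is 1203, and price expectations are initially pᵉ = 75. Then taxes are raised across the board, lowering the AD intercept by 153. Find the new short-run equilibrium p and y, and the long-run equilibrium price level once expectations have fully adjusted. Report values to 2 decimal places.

AD shifts left: new AD is y = 1634 − 10p. With pᵉ = 75, SRAS is y = 378 + 11p.
Short run: 1634 − 10p = 378 + 11p gives 1256 = 21p, so p = 59.81 and y = 1634 − 10p = 1035.90.
y = 1035.90 is below potential 1203; expectations adjust and SRAS shifts right until y = 1203.
Long run: on the new AD curve, 1203 = 1634 − 10p gives p = 43.10.

Short run: p = 59.81, y = 1035.90. Long run: p = 43.10.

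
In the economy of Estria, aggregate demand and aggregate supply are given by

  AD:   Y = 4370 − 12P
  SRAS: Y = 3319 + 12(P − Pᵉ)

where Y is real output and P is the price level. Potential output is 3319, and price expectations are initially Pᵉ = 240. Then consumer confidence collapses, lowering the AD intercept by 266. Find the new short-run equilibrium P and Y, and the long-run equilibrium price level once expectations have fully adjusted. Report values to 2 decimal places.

AD shifts left: new AD is Y = 4104 − 12P. With Pᵉ = 240, SRAS is Y = 439 + 12P.
Short run: 4104 − 12P = 439 + 12P gives 3665 = 24P, so P = 152.71 and Y = 4104 − 12P = 2271.50.
Y = 2271.50 is below potential 3319; expectations adjust and SRAS shifts right until Y = 3319.
Long run: on the new AD curve, 3319 = 4104 − 12P gives P = 65.42.

Short run: P = 152.71, Y = 2271.50. Long run: P = 65.42.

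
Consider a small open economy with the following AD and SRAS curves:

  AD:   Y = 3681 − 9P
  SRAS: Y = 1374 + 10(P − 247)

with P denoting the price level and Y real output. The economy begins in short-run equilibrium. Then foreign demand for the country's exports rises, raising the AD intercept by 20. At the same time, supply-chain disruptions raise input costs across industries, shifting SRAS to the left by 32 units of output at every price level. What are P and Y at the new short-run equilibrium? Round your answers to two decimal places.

P = 254.16, Y = 1413.58

After both shocks: AD is Y = 3701 − 9P and SRAS is Y = 10P − 1128.
Setting them equal: 4829 = 19P, so P = 254.16.
Substituting into AD, Y = 1413.58.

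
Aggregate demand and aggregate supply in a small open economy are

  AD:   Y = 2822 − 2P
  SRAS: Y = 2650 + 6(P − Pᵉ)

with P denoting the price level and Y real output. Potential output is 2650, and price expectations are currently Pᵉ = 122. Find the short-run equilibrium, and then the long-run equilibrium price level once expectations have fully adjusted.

Short run: with Pᵉ = 122, SRAS is Y = 1918 + 6P. Setting AD = SRAS gives 904 = 8P, so P = 113 and Y = 2822 − 2·113 = 2596.
Output 2596 is below potential 2650, so over time expected prices fall and SRAS shifts right until Y returns to 2650.
Long run: Y = 2650 on the AD curve gives 2650 = 2822 − 2P, so P = 86.

Short run: P = 113, Y = 2596. Long run: P = 86.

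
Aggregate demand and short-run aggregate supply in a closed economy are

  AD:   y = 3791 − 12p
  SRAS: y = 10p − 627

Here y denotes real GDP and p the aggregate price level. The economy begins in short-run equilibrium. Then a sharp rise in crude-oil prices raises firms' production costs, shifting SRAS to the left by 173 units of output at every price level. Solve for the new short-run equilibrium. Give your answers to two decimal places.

p = 208.68, y = 1286.82

This is a negative supply shock: SRAS shifts left.
New SRAS: y = 10p − 800.
Set AD = SRAS: 3791 − 12p = 10p − 800, so 4591 = 22p and p = 208.68.
Substituting into AD, y = 1286.82.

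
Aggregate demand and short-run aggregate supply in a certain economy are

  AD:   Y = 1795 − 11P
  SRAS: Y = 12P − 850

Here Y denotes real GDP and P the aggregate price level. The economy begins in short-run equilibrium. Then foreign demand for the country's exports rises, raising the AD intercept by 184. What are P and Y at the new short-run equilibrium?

P = 123, Y = 626

This is a positive demand shock: AD shifts right.
New AD: Y = 1979 − 11P.
Set AD = SRAS: 1979 − 11P = 12P − 850, so 2829 = 23P and P = 123.
Y = 1979 − 11·123 = 626.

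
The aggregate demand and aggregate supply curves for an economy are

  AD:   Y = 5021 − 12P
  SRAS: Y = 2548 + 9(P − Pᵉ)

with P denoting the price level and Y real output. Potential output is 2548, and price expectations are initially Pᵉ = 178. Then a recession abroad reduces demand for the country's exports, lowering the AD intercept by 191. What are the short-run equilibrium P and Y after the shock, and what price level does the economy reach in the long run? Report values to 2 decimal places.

Short run: P = 184.95, Y = 2610.57. Long run: P = 190.17.

AD shifts left: new AD is Y = 4830 − 12P. With Pᵉ = 178, SRAS is Y = 946 + 9P.
Short run: 4830 − 12P = 946 + 9P gives 3884 = 21P, so P = 184.95 and Y = 4830 − 12P = 2610.57.
Y = 2610.57 is above potential 2548; expectations adjust and SRAS shifts left until Y = 2548.
Long run: on the new AD curve, 2548 = 4830 − 12P gives P = 190.17.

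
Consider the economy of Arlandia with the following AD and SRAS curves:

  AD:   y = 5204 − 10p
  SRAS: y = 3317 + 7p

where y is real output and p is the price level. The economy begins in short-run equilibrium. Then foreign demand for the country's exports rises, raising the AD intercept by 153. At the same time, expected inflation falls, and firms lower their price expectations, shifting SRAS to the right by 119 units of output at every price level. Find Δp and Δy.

After both shocks: AD is y = 5357 − 10p and SRAS is y = 3436 + 7p.
Setting them equal: 1921 = 17p, so p = 113.
y = 5357 − 10·113 = 4227.
Initially p = 111, y = 4094, so Δp = +2 and Δy = +133.

Δp = +2, Δy = +133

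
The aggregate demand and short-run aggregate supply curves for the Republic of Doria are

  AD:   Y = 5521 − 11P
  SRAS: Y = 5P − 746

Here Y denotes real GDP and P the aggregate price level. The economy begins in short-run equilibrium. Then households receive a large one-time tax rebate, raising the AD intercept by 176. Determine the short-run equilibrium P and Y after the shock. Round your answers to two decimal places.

P = 402.69, Y = 1267.44

This is a positive demand shock: AD shifts right.
New AD: Y = 5697 − 11P.
Set AD = SRAS: 5697 − 11P = 5P − 746, so 6443 = 16P and P = 402.69.
Substituting into AD, Y = 1267.44.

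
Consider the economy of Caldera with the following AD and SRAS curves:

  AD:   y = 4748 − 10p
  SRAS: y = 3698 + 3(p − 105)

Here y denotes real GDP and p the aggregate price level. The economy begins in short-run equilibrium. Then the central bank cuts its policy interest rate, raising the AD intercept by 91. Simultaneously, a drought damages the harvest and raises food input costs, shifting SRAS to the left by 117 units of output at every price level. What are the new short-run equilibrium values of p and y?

After both shocks: AD is y = 4839 − 10p and SRAS is y = 3266 + 3p.
Setting them equal: 1573 = 13p, so p = 121.
y = 4839 − 10·121 = 3629.

p = 121, y = 3629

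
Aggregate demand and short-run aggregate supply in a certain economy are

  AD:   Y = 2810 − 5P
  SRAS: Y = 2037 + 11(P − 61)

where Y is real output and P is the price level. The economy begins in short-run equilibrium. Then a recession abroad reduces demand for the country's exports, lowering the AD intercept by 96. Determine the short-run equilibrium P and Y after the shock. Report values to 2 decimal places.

This is a negative demand shock: AD shifts left.
New AD: Y = 2714 − 5P.
SRAS can be written Y = 1366 + 11P.
Set AD = SRAS: 2714 − 5P = 1366 + 11P, so 1348 = 16P and P = 84.25.
Substituting into AD, Y = 2292.75.

P = 84.25, Y = 2292.75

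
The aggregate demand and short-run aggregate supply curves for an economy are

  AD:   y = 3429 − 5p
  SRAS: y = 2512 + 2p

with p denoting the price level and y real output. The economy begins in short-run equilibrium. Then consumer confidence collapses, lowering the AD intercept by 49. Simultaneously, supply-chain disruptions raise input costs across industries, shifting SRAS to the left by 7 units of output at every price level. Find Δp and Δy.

After both shocks: AD is y = 3380 − 5p and SRAS is y = 2505 + 2p.
Setting them equal: 875 = 7p, so p = 125.
y = 3380 − 5·125 = 2755.
Initially p = 131, y = 2774, so Δp = -6 and Δy = -19.

Δp = -6, Δy = -19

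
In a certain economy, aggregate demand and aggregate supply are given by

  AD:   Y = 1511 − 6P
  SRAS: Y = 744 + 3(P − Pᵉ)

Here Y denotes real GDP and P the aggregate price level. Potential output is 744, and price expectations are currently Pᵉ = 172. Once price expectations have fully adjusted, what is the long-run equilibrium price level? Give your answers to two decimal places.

Short run: with Pᵉ = 172, SRAS is Y = 228 + 3P. Setting AD = SRAS gives 1283 = 9P, so P = 142.56 and Y = 1511 − 6P = 655.67.
Output 655.67 is below potential 744, so over time expected prices fall and SRAS shifts right until Y returns to 744.
Long run: Y = 744 on the AD curve gives 744 = 1511 − 6P, so P = 127.83.

Long-run P = 127.83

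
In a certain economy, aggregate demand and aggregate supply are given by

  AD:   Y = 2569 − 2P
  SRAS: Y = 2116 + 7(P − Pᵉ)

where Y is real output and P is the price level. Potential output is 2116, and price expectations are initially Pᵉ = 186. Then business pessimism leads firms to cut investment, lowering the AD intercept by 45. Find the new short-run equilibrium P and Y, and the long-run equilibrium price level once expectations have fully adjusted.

Short run: P = 190, Y = 2144. Long run: P = 204.

AD shifts left: new AD is Y = 2524 − 2P. With Pᵉ = 186, SRAS is Y = 814 + 7P.
Short run: 2524 − 2P = 814 + 7P gives 1710 = 9P, so P = 190 and Y = 2524 − 2·190 = 2144.
Y = 2144 is above potential 2116; expectations adjust and SRAS shifts left until Y = 2116.
Long run: on the new AD curve, 2116 = 2524 − 2P gives P = 204.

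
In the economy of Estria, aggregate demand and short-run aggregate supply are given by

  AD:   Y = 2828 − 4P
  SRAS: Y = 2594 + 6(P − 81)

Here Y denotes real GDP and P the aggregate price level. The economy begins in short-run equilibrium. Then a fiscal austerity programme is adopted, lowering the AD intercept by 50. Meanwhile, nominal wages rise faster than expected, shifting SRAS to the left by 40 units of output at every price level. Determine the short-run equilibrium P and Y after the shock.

After both shocks: AD is Y = 2778 − 4P and SRAS is Y = 2068 + 6P.
Setting them equal: 710 = 10P, so P = 71.
Y = 2778 − 4·71 = 2494.

P = 71, Y = 2494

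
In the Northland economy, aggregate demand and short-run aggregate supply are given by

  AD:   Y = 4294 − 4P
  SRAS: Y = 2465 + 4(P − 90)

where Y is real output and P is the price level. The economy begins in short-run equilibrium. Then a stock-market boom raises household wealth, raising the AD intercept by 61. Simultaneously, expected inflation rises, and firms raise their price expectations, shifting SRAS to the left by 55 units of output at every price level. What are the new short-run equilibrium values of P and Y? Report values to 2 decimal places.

P = 288.13, Y = 3202.50

After both shocks: AD is Y = 4355 − 4P and SRAS is Y = 2050 + 4P.
Setting them equal: 2305 = 8P, so P = 288.13.
Substituting into AD, Y = 3202.50.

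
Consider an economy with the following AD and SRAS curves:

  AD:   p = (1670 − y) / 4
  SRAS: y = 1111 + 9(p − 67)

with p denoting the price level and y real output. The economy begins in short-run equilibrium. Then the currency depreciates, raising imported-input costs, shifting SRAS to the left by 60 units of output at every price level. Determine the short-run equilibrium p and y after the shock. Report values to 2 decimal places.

p = 94.00, y = 1294.00

This is a negative supply shock: SRAS shifts left.
New SRAS: y = 448 + 9p.
Set AD = SRAS: 1670 − 4p = 448 + 9p, so 1222 = 13p and p = 94.00.
Substituting into AD, y = 1294.00.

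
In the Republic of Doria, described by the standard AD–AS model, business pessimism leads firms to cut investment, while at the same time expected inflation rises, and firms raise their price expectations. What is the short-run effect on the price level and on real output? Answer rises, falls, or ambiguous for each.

Price level: ambiguous; output: falls

The first event is a negative demand shock: AD shifts left, which by itself pushes P down and Y down.
The second is an adverse supply shock: SRAS shifts left, which by itself pushes P up and Y down.
The two shocks push P in opposite directions, so the effect on P is ambiguous. Both shocks push Y down, so Y falls.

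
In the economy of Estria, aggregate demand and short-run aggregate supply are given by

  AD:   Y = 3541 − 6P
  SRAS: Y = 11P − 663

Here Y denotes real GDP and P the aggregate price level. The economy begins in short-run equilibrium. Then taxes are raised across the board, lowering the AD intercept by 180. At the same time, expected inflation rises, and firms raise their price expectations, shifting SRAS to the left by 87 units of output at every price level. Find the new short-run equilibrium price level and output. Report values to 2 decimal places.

P = 241.82, Y = 1910.06

After both shocks: AD is Y = 3361 − 6P and SRAS is Y = 11P − 750.
Setting them equal: 4111 = 17P, so P = 241.82.
Substituting into AD, Y = 1910.06.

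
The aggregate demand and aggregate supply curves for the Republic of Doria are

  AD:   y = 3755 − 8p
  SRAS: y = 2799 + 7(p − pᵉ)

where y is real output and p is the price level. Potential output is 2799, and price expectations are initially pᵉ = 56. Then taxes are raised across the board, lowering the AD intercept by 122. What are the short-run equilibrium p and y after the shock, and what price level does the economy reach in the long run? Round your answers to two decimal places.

AD shifts left: new AD is y = 3633 − 8p. With pᵉ = 56, SRAS is y = 2407 + 7p.
Short run: 3633 − 8p = 2407 + 7p gives 1226 = 15p, so p = 81.73 and y = 3633 − 8p = 2979.13.
y = 2979.13 is above potential 2799; expectations adjust and SRAS shifts left until y = 2799.
Long run: on the new AD curve, 2799 = 3633 − 8p gives p = 104.25.

Short run: p = 81.73, y = 2979.13. Long run: p = 104.25.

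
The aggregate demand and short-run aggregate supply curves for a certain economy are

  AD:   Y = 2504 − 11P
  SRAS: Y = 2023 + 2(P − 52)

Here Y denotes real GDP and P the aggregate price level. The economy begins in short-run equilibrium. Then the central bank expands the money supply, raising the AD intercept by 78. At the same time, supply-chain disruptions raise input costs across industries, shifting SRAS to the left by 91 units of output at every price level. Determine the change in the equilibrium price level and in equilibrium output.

ΔP = +13, ΔY = -65

After both shocks: AD is Y = 2582 − 11P and SRAS is Y = 1828 + 2P.
Setting them equal: 754 = 13P, so P = 58.
Y = 2582 − 11·58 = 1944.
Initially P = 45, Y = 2009, so ΔP = +13 and ΔY = -65.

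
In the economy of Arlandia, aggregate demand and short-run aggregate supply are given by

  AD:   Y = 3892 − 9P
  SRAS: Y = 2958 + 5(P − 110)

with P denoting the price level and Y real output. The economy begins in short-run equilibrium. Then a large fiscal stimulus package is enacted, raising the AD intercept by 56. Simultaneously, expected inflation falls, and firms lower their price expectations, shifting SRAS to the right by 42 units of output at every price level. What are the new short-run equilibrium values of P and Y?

P = 107, Y = 2985

After both shocks: AD is Y = 3948 − 9P and SRAS is Y = 2450 + 5P.
Setting them equal: 1498 = 14P, so P = 107.
Y = 3948 − 9·107 = 2985.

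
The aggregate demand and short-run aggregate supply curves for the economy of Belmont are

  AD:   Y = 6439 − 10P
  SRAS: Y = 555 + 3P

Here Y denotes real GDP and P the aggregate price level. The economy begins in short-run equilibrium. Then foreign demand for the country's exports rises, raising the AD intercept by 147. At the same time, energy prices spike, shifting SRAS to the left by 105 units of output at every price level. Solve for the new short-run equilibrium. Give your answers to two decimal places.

After both shocks: AD is Y = 6586 − 10P and SRAS is Y = 450 + 3P.
Setting them equal: 6136 = 13P, so P = 472.00.
Substituting into AD, Y = 1866.00.

P = 472.00, Y = 1866.00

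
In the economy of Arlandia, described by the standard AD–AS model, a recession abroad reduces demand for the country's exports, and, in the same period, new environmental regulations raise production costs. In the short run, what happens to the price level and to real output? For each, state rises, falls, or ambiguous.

The first event is a negative demand shock: AD shifts left, which by itself pushes P down and Y down.
The second is an adverse supply shock: SRAS shifts left, which by itself pushes P up and Y down.
The two shocks push P in opposite directions, so the effect on P is ambiguous. Both shocks push Y down, so Y falls.

Price level: ambiguous; output: falls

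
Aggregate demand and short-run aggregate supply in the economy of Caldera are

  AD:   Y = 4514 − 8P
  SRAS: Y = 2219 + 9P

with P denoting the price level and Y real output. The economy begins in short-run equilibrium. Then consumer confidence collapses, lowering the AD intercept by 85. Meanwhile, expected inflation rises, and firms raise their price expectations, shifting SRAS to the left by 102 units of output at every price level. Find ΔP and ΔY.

After both shocks: AD is Y = 4429 − 8P and SRAS is Y = 2117 + 9P.
Setting them equal: 2312 = 17P, so P = 136.
Y = 4429 − 8·136 = 3341.
Initially P = 135, Y = 3434, so ΔP = +1 and ΔY = -93.

ΔP = +1, ΔY = -93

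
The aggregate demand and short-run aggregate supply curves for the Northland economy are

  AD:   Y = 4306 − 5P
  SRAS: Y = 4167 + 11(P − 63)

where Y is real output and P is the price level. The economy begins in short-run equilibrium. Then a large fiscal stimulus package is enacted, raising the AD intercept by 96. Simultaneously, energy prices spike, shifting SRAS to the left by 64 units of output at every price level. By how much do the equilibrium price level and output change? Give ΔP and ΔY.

ΔP = +10, ΔY = +46

After both shocks: AD is Y = 4402 − 5P and SRAS is Y = 3410 + 11P.
Setting them equal: 992 = 16P, so P = 62.
Y = 4402 − 5·62 = 4092.
Initially P = 52, Y = 4046, so ΔP = +10 and ΔY = +46.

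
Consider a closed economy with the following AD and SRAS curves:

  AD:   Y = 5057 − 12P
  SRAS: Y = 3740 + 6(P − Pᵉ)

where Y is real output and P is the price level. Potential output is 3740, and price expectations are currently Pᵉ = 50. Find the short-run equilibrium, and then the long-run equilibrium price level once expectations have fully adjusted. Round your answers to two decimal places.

Short run: with Pᵉ = 50, SRAS is Y = 3440 + 6P. Setting AD = SRAS gives 1617 = 18P, so P = 89.83 and Y = 5057 − 12P = 3979.00.
Output 3979.00 is above potential 3740, so over time expected prices rise and SRAS shifts left until Y returns to 3740.
Long run: Y = 3740 on the AD curve gives 3740 = 5057 − 12P, so P = 109.75.

Short run: P = 89.83, Y = 3979.00. Long run: P = 109.75.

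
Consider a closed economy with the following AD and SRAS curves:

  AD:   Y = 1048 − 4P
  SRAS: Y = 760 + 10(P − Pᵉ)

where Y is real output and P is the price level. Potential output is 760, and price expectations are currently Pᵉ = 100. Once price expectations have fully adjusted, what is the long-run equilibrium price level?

Long-run P = 72

Short run: with Pᵉ = 100, SRAS is Y = 10P − 240. Setting AD = SRAS gives 1288 = 14P, so P = 92 and Y = 1048 − 4·92 = 680.
Output 680 is below potential 760, so over time expected prices fall and SRAS shifts right until Y returns to 760.
Long run: Y = 760 on the AD curve gives 760 = 1048 − 4P, so P = 72.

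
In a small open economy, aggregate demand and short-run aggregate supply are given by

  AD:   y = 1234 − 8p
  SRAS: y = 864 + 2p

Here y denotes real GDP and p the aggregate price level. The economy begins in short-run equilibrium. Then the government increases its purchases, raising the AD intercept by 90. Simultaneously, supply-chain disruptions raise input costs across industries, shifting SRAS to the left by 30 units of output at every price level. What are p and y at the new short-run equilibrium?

p = 49, y = 932

After both shocks: AD is y = 1324 − 8p and SRAS is y = 834 + 2p.
Setting them equal: 490 = 10p, so p = 49.
y = 1324 − 8·49 = 932.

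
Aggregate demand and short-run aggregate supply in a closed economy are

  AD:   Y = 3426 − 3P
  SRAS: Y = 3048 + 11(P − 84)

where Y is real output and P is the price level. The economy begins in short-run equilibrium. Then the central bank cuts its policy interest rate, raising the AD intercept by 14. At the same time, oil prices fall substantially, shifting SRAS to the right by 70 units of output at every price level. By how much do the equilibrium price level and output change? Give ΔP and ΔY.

ΔP = -4, ΔY = +26

After both shocks: AD is Y = 3440 − 3P and SRAS is Y = 2194 + 11P.
Setting them equal: 1246 = 14P, so P = 89.
Y = 3440 − 3·89 = 3173.
Initially P = 93, Y = 3147, so ΔP = -4 and ΔY = +26.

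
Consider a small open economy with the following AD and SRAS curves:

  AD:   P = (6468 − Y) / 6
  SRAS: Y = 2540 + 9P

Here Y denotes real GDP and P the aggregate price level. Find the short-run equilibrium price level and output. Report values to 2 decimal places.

P = 261.87, Y = 4896.80

Rearrange AD to Y = 6468 − 6P.
Set AD = SRAS: 6468 − 6P = 2540 + 9P, so 3928 = 15P and P = 261.87.
Substituting into AD, Y = 6468 − 6P = 4896.80.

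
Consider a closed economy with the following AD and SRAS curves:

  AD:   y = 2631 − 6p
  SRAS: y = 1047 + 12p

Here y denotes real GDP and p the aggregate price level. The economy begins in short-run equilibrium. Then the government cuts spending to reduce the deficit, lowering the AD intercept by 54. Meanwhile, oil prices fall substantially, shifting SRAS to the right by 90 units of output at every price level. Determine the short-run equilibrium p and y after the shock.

p = 80, y = 2097

After both shocks: AD is y = 2577 − 6p and SRAS is y = 1137 + 12p.
Setting them equal: 1440 = 18p, so p = 80.
y = 2577 − 6·80 = 2097.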